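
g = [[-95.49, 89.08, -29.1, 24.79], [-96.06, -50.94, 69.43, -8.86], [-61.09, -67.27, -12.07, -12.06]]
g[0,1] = 89.08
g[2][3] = -12.06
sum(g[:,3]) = 3.869999999999999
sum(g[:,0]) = -252.64000000000001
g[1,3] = -8.86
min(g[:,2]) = -29.1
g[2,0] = -61.09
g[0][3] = 24.79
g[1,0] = -96.06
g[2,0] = -61.09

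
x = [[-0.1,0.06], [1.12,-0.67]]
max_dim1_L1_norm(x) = 1.79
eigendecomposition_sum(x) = [[0.00, 0.0], [0.00, 0.0]] + [[-0.10, 0.06], [1.12, -0.67]]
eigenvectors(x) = [[0.51, -0.09],[0.86, 1.00]]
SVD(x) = [[-0.09, 1.00],[1.0, 0.09]] @ diag([1.3103052990437745, 0.00015263618344951181]) @ [[0.86, -0.51], [0.51, 0.86]]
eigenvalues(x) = [0.0, -0.77]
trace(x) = -0.77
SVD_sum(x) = [[-0.1,  0.06], [1.12,  -0.67]] + [[0.00,0.00], [0.0,0.00]]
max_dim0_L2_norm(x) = 1.12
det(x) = -0.00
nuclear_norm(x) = 1.31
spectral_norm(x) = 1.31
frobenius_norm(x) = 1.31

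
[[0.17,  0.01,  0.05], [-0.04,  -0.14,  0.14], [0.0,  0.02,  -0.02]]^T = [[0.17, -0.04, 0.00], [0.01, -0.14, 0.02], [0.05, 0.14, -0.02]]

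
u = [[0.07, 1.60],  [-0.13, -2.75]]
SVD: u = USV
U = [[-0.5, 0.86], [0.86, 0.50]]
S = [3.19, 0.0]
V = [[-0.05, -1.0], [-1.0, 0.05]]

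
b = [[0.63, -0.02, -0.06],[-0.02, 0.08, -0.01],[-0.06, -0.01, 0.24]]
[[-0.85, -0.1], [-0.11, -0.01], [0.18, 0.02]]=b @ [[-1.37, -0.16],[-1.67, -0.15],[0.34, 0.04]]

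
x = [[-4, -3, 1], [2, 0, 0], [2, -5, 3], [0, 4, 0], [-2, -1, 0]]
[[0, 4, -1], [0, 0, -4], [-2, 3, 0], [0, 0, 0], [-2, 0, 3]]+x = [[-4, 1, 0], [2, 0, -4], [0, -2, 3], [0, 4, 0], [-4, -1, 3]]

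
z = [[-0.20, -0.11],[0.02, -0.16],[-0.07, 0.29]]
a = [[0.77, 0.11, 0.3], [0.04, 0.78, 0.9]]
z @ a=[[-0.16, -0.11, -0.16],[0.01, -0.12, -0.14],[-0.04, 0.22, 0.24]]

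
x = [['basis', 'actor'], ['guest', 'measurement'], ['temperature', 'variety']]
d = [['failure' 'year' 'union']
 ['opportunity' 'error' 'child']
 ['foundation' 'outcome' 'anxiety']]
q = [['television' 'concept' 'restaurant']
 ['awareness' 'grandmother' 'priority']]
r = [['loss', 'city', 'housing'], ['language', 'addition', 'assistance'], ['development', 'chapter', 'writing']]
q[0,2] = 'restaurant'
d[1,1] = 'error'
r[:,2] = ['housing', 'assistance', 'writing']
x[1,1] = 'measurement'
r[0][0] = 'loss'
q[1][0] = 'awareness'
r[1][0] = 'language'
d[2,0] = 'foundation'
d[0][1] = 'year'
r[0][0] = 'loss'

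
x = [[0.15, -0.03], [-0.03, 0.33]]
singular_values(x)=[0.33, 0.15]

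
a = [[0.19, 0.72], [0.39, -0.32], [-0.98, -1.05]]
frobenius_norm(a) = 1.69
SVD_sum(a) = [[0.42,0.55], [-0.01,-0.01], [-0.87,-1.14]] + [[-0.23, 0.17], [0.4, -0.31], [-0.11, 0.09]]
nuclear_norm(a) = 2.18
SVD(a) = [[-0.43, 0.48],[0.01, -0.84],[0.90, 0.24]] @ diag([1.5861529014356486, 0.5966732550293116]) @ [[-0.61, -0.8], [-0.80, 0.61]]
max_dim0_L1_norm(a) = 2.09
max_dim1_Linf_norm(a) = 1.05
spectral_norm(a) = 1.59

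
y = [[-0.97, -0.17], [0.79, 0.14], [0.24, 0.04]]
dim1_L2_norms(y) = [0.98, 0.8, 0.24]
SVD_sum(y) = [[-0.97, -0.17], [0.79, 0.14], [0.24, 0.04]] + [[-0.00,0.0], [-0.00,0.00], [0.00,-0.0]]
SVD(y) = [[-0.76, -0.17], [0.62, -0.47], [0.19, 0.86]] @ diag([1.2933266687733036, 0.002475447383879472]) @ [[0.98, 0.17], [0.17, -0.98]]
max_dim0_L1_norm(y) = 2.0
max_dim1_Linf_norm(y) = 0.97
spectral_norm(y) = 1.29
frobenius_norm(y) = 1.29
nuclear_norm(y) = 1.30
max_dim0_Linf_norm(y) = 0.97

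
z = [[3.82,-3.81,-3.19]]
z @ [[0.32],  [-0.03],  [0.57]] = [[-0.48]]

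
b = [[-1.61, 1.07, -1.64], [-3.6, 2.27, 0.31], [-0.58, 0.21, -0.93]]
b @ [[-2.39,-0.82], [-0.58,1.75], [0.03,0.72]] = [[3.18, 2.01], [7.30, 7.15], [1.24, 0.17]]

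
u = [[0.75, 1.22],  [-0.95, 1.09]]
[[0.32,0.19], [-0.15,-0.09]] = u@ [[0.27, 0.16], [0.1, 0.06]]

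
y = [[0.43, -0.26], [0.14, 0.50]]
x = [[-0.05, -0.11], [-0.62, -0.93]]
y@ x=[[0.14, 0.19], [-0.32, -0.48]]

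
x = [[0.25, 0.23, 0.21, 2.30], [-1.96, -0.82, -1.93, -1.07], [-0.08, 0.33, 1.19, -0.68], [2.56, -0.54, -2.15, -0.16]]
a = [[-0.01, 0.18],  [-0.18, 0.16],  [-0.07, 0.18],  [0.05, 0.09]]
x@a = [[0.06, 0.33], [0.25, -0.93], [-0.18, 0.19], [0.21, -0.03]]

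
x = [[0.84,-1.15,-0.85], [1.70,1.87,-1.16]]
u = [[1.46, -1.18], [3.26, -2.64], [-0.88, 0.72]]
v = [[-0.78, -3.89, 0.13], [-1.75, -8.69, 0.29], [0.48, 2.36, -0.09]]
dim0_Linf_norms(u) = [3.26, 2.64]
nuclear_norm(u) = 4.74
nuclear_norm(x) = 4.44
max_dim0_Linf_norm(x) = 1.87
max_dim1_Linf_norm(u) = 3.26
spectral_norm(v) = 10.01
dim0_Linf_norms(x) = [1.7, 1.87, 1.16]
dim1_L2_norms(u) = [1.88, 4.19, 1.14]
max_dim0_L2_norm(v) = 9.81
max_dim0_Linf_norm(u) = 3.26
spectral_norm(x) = 2.78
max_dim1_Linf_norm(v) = 8.69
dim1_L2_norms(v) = [3.97, 8.87, 2.41]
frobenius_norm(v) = 10.01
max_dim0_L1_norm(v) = 14.94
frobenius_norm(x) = 3.24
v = u @ x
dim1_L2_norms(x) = [1.66, 2.78]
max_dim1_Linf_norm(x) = 1.87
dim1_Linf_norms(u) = [1.46, 3.26, 0.88]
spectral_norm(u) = 4.73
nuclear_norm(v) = 10.03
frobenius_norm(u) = 4.73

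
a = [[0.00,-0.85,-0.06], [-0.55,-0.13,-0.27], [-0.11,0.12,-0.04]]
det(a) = -0.00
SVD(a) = [[0.95, -0.27, 0.17], [0.30, 0.94, -0.19], [-0.1, 0.23, 0.97]] @ diag([0.8813434461358354, 0.6080488012419312, 0.003222617206643934]) @ [[-0.17, -0.97, -0.15], [-0.89, 0.22, -0.4], [-0.43, -0.06, 0.9]]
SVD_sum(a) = [[-0.14, -0.81, -0.13], [-0.05, -0.26, -0.04], [0.02, 0.09, 0.01]] + [[0.14,-0.04,0.07],  [-0.5,0.13,-0.23],  [-0.12,0.03,-0.06]] + [[-0.00, -0.0, 0.0],[0.0, 0.00, -0.0],[-0.0, -0.00, 0.00]]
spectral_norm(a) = 0.88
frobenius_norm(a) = 1.07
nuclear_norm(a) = 1.49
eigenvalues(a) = [-0.75, 0.58, 0.0]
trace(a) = -0.17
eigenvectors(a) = [[-0.75, -0.81, -0.43], [-0.66, 0.53, -0.06], [-0.00, 0.25, 0.90]]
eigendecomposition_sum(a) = [[-0.36, -0.45, -0.2],[-0.32, -0.4, -0.18],[-0.0, -0.00, -0.00]] + [[0.36, -0.40, 0.14], [-0.23, 0.27, -0.09], [-0.11, 0.12, -0.04]] + [[-0.00, 0.00, -0.00],  [-0.00, 0.00, -0.0],  [0.00, -0.0, 0.00]]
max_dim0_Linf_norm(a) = 0.85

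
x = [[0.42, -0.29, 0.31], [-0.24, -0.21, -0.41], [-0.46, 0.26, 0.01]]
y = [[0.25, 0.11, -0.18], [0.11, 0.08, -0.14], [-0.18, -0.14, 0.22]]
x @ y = [[0.02,-0.02,0.03], [-0.01,0.01,-0.02], [-0.09,-0.03,0.05]]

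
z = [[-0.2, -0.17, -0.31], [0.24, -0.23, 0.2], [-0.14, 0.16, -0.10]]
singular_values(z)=[0.51, 0.33, 0.0]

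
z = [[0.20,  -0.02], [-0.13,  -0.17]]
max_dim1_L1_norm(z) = 0.3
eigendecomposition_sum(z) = [[0.2,-0.01],[-0.07,0.00]] + [[-0.00,-0.01], [-0.06,-0.17]]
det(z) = -0.04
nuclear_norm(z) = 0.40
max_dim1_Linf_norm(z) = 0.2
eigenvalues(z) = [0.21, -0.18]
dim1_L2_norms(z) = [0.2, 0.21]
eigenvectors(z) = [[0.95, 0.05], [-0.33, 1.0]]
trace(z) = 0.03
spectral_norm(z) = 0.26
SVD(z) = [[-0.66, 0.75], [0.75, 0.66]] @ diag([0.2566334190317282, 0.1426158765218144]) @ [[-0.90,-0.44], [0.44,-0.9]]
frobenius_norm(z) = 0.29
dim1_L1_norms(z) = [0.22, 0.3]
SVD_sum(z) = [[0.15, 0.08], [-0.17, -0.09]] + [[0.05, -0.1],[0.04, -0.08]]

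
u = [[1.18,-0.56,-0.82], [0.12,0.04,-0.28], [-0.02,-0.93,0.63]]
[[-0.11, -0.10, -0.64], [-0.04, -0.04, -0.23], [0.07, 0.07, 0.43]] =u @ [[0.03,0.03,0.16], [0.03,0.03,0.15], [0.16,0.15,0.91]]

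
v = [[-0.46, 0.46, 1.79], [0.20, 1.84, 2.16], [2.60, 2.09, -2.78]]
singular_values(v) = [4.6, 3.07, 0.04]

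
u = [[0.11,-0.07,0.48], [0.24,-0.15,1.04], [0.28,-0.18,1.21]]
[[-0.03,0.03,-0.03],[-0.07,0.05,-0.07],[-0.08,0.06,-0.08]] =u@[[-0.04, 0.03, -0.04], [-0.04, 0.03, -0.04], [-0.06, 0.05, -0.06]]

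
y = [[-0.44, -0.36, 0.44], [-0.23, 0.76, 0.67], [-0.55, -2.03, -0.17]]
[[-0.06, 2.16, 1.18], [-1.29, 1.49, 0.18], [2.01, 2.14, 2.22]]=y@[[-0.11, -1.51, 0.68], [-0.88, -0.87, -1.46], [-0.96, 2.69, 2.16]]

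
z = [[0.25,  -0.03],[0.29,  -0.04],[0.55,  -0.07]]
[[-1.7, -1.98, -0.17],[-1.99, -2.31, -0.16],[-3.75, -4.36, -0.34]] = z @ [[-6.19, -7.64, -1.33],[4.92, 2.29, -5.55]]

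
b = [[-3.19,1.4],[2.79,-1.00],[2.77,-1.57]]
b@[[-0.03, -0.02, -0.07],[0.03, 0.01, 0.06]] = [[0.14,0.08,0.31], [-0.11,-0.07,-0.26], [-0.13,-0.07,-0.29]]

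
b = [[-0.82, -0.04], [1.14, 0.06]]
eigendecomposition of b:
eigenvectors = [[-0.59, 0.05], [0.81, -1.00]]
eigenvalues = [-0.76, 0.0]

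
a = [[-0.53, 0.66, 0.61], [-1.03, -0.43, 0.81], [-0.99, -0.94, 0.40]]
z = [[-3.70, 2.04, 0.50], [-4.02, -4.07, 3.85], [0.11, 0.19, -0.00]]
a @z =[[-0.63, -3.65, 2.28], [5.63, -0.20, -2.17], [7.49, 1.88, -4.11]]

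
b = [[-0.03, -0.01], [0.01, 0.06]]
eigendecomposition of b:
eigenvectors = [[-0.99, 0.11], [0.11, -0.99]]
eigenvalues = [-0.03, 0.06]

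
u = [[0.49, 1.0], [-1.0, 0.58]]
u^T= [[0.49, -1.00], [1.0, 0.58]]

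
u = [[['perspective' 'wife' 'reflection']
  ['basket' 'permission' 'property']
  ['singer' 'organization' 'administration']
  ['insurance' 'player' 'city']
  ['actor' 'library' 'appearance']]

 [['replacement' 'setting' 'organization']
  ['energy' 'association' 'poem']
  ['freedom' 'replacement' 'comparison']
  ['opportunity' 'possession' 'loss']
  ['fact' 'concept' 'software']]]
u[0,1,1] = 'permission'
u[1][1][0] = 'energy'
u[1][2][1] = 'replacement'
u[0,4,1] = 'library'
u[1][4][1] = 'concept'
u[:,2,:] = [['singer', 'organization', 'administration'], ['freedom', 'replacement', 'comparison']]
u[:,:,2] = [['reflection', 'property', 'administration', 'city', 'appearance'], ['organization', 'poem', 'comparison', 'loss', 'software']]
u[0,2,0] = 'singer'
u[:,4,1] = ['library', 'concept']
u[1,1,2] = 'poem'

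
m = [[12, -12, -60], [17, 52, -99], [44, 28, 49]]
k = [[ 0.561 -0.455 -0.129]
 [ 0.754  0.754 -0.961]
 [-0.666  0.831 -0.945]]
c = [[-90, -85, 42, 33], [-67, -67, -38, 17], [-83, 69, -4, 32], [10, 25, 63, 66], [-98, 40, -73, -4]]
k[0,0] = 0.561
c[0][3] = 33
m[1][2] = -99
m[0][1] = -12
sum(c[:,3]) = 144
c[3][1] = 25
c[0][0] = -90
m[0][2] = -60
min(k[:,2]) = -0.961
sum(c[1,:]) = -155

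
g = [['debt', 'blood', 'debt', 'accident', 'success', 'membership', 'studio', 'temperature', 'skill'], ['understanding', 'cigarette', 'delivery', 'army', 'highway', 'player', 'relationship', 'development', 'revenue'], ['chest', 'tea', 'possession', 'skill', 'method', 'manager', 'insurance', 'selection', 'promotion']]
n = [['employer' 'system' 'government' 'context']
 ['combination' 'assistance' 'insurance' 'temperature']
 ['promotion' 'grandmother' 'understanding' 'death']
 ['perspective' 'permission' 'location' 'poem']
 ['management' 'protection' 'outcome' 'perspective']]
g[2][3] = 'skill'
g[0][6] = 'studio'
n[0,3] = 'context'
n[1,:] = ['combination', 'assistance', 'insurance', 'temperature']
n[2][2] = 'understanding'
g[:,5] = ['membership', 'player', 'manager']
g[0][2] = 'debt'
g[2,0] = 'chest'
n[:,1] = ['system', 'assistance', 'grandmother', 'permission', 'protection']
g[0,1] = 'blood'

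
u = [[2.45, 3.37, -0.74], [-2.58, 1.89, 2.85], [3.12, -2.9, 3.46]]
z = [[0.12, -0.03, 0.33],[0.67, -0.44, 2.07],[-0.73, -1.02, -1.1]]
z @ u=[[1.4, -0.61, 0.97], [9.24, -4.58, 5.41], [-2.59, -1.20, -6.17]]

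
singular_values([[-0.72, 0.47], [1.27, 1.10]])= [1.7, 0.82]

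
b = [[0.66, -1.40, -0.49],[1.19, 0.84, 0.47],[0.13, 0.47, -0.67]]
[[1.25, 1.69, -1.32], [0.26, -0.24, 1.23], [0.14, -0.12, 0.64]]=b @ [[0.68, 0.52, 0.29], [-0.44, -0.85, 1.12], [-0.38, -0.31, -0.11]]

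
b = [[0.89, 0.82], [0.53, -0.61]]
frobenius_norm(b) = 1.46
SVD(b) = [[-1.00, 0.04], [0.04, 1.0]] @ diag([1.210578247237992, 0.8074653598230646]) @ [[-0.72, -0.69], [0.69, -0.72]]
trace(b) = 0.28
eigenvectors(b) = [[0.96, -0.42], [0.29, 0.91]]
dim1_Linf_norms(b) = [0.89, 0.61]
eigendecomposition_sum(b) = [[1.0, 0.47], [0.3, 0.14]] + [[-0.11, 0.35],  [0.23, -0.75]]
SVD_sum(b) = [[0.87, 0.84], [-0.03, -0.03]] + [[0.02, -0.02], [0.56, -0.58]]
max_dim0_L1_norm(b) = 1.43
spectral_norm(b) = 1.21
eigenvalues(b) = [1.14, -0.86]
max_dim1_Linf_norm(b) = 0.89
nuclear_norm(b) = 2.02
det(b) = -0.98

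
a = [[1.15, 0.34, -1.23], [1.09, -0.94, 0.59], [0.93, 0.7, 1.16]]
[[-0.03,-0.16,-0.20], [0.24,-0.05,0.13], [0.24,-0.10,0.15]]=a@ [[0.12, -0.1, -0.0],[-0.03, -0.05, -0.04],[0.13, 0.02, 0.15]]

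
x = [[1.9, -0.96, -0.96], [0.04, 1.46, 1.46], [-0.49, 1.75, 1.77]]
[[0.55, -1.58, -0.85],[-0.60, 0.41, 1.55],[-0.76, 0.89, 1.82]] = x@ [[0.08, -0.68, 0.09], [-0.48, -1.35, 0.80], [0.07, 1.65, 0.26]]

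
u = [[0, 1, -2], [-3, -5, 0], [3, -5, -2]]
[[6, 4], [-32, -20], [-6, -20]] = u @ [[4, 0], [4, 4], [-1, 0]]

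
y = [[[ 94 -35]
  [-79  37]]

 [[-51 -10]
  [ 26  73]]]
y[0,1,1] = 37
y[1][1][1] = 73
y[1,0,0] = -51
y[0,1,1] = 37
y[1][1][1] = 73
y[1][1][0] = 26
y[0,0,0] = 94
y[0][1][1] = 37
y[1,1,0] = 26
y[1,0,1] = -10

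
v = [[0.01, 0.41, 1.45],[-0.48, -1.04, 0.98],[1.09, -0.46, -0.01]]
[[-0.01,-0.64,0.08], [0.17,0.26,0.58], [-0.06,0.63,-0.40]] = v@ [[-0.10, 0.31, -0.46], [-0.10, -0.64, -0.23], [0.02, -0.26, 0.12]]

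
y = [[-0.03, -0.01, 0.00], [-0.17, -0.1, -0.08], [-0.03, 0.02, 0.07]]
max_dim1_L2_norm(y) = 0.21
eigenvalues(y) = [-0.11, -0.0, 0.06]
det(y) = 0.00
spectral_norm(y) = 0.22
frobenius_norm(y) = 0.23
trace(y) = -0.06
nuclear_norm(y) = 0.30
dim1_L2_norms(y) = [0.03, 0.21, 0.08]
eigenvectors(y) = [[0.12, 0.32, 0.06], [0.99, -0.87, -0.50], [-0.09, 0.37, 0.86]]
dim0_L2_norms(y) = [0.18, 0.1, 0.11]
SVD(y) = [[-0.13, 0.17, -0.98],  [-0.99, 0.04, 0.14],  [0.06, 0.98, 0.17]] @ diag([0.21509649173955642, 0.07894458351092959, 0.001118917164401559]) @ [[0.79, 0.47, 0.39], [-0.52, 0.18, 0.84], [0.32, -0.86, 0.39]]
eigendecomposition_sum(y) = [[-0.02,-0.01,-0.00], [-0.20,-0.09,-0.04], [0.02,0.01,0.0]] + [[-0.0, 0.0, 0.00],[0.01, -0.0, -0.0],[-0.00, 0.00, 0.0]] + [[-0.0, 0.0, 0.0], [0.03, -0.01, -0.04], [-0.05, 0.01, 0.07]]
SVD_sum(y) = [[-0.02, -0.01, -0.01], [-0.17, -0.1, -0.08], [0.01, 0.01, 0.0]] + [[-0.01, 0.0, 0.01], [-0.00, 0.0, 0.0], [-0.04, 0.01, 0.06]] + [[-0.00, 0.0, -0.00], [0.0, -0.00, 0.0], [0.0, -0.0, 0.00]]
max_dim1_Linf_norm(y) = 0.17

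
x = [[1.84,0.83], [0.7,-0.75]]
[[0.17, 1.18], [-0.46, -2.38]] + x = [[2.01,2.01], [0.24,-3.13]]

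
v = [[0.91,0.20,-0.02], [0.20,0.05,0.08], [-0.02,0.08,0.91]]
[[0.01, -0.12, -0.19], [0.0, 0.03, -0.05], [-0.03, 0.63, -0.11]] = v @ [[0.15, -0.09, -0.28],[-0.64, -0.10, 0.29],[0.03, 0.7, -0.15]]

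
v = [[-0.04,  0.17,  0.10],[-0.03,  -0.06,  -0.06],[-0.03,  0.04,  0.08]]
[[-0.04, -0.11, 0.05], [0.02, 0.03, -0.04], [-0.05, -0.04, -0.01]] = v@[[0.19,  0.2,  0.55], [0.19,  -0.57,  0.51], [-0.69,  -0.08,  -0.19]]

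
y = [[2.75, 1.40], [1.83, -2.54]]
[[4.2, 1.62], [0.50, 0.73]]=y@[[1.19, 0.54],  [0.66, 0.10]]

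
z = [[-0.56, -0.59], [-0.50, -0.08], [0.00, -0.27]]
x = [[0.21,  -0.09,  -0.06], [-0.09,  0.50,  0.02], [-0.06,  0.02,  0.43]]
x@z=[[-0.07, -0.10], [-0.20, 0.01], [0.02, -0.08]]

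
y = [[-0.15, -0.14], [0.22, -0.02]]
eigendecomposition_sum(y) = [[-0.07+0.06j, -0.07-0.04j], [0.11+0.06j, (-0.01+0.1j)]] + [[(-0.07-0.06j), -0.07+0.04j],[0.11-0.06j, -0.01-0.10j]]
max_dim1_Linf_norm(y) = 0.22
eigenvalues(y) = [(-0.08+0.16j), (-0.08-0.16j)]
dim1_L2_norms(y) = [0.21, 0.22]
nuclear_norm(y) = 0.40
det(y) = 0.03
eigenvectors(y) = [[0.23-0.58j, 0.23+0.58j], [-0.78+0.00j, (-0.78-0j)]]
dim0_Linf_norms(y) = [0.22, 0.14]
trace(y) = -0.17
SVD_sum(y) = [[-0.18,-0.05], [0.20,0.06]] + [[0.03, -0.09], [0.02, -0.08]]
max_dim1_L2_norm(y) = 0.22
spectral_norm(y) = 0.28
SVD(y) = [[-0.67, 0.75], [0.75, 0.67]] @ diag([0.27538197998631253, 0.12273860476157508]) @ [[0.96,0.28],[0.28,-0.96]]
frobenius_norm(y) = 0.30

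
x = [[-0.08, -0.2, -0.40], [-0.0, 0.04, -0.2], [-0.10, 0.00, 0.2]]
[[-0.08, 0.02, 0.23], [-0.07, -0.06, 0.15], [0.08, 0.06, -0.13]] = x@[[-0.23, -0.15, -0.04], [-0.11, -0.44, 0.24], [0.31, 0.21, -0.68]]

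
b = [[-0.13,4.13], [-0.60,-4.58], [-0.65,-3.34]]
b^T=[[-0.13, -0.6, -0.65],  [4.13, -4.58, -3.34]]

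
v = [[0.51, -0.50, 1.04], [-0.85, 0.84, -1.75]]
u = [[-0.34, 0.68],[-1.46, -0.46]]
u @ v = [[-0.75, 0.74, -1.54], [-0.35, 0.34, -0.71]]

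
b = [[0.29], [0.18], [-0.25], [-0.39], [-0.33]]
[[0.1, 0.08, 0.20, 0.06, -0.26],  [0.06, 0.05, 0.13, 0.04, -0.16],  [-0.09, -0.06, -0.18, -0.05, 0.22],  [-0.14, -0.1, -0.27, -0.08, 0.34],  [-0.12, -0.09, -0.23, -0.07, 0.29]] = b @ [[0.36, 0.26, 0.70, 0.20, -0.88]]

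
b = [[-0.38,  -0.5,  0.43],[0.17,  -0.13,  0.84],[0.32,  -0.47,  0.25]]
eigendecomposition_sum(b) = [[-0.46+0.00j, (-0.13+0j), (0.36+0j)],  [-0.07+0.00j, (-0.02+0j), (0.06+0j)],  [0.13-0.00j, 0.04-0.00j, -0.11-0.00j]] + [[0.04+0.07j, (-0.19-0.03j), (0.03+0.21j)], [0.12-0.07j, (-0.05+0.35j), 0.39-0.06j], [(0.09+0.06j), -0.25+0.09j, (0.18+0.24j)]] + [[0.04-0.07j, (-0.19+0.03j), (0.03-0.21j)], [(0.12+0.07j), (-0.05-0.35j), 0.39+0.06j], [0.09-0.06j, -0.25-0.09j, (0.18-0.24j)]]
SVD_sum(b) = [[0.03,-0.31,0.52], [0.04,-0.41,0.68], [0.02,-0.24,0.4]] + [[-0.39, -0.2, -0.1], [0.24, 0.12, 0.06], [0.11, 0.05, 0.03]] + [[-0.01, 0.02, 0.01],[-0.11, 0.15, 0.10],[0.19, -0.28, -0.18]]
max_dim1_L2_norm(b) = 0.87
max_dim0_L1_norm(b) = 1.52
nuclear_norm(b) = 2.09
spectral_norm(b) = 1.11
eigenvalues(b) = [(-0.59+0j), (0.16+0.65j), (0.16-0.65j)]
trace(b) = -0.26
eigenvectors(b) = [[(-0.95+0j),  0.00-0.39j,  0.39j], [-0.15+0.00j,  -0.73+0.00j,  (-0.73-0j)], [0.28+0.00j,  (-0.26-0.49j),  (-0.26+0.49j)]]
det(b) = -0.27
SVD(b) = [[0.55, 0.83, 0.06], [0.72, -0.51, 0.48], [0.43, -0.22, -0.88]] @ diag([1.1051939078664703, 0.5479108475274219, 0.4414069881375035]) @ [[0.04, -0.51, 0.86], [-0.87, -0.45, -0.22], [-0.50, 0.73, 0.46]]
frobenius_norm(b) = 1.31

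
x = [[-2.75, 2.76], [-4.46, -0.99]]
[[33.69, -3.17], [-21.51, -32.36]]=x@[[1.73, 6.15], [13.93, 4.98]]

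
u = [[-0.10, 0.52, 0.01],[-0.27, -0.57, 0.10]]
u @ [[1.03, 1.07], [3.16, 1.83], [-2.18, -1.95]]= [[1.52, 0.83], [-2.30, -1.53]]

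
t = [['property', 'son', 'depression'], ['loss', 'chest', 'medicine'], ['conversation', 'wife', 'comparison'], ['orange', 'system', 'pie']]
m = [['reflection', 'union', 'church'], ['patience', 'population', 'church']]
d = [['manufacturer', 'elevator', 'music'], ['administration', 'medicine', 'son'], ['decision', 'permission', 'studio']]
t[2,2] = 'comparison'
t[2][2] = 'comparison'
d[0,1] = 'elevator'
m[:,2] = ['church', 'church']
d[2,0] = 'decision'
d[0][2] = 'music'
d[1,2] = 'son'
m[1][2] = 'church'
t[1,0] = 'loss'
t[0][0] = 'property'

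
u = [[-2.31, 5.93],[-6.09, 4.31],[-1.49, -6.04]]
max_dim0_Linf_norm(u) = 6.09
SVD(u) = [[0.62, -0.11], [0.64, 0.65], [-0.46, 0.75]] @ diag([10.289105616893616, 5.385276743530287]) @ [[-0.45, 0.89], [-0.89, -0.45]]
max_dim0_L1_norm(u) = 16.28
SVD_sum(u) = [[-2.86,  5.65], [-2.97,  5.88], [2.13,  -4.21]] + [[0.55,0.28],[-3.12,-1.57],[-3.62,-1.83]]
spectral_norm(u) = 10.29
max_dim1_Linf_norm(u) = 6.09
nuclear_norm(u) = 15.67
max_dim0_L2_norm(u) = 9.5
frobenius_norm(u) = 11.61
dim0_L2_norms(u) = [6.68, 9.5]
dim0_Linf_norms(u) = [6.09, 6.04]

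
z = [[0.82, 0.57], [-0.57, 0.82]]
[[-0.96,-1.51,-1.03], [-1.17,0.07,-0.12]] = z @ [[-0.12, -1.28, -0.78], [-1.51, -0.81, -0.69]]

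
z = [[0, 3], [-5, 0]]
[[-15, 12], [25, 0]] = z@[[-5, 0], [-5, 4]]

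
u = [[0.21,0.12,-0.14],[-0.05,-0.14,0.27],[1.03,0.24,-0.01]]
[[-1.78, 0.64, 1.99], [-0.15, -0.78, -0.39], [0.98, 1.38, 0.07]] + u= [[-1.57, 0.76, 1.85], [-0.20, -0.92, -0.12], [2.01, 1.62, 0.06]]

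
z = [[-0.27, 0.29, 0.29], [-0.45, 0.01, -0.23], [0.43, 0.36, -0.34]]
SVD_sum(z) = [[-0.25, -0.07, 0.12], [-0.26, -0.07, 0.12], [0.53, 0.15, -0.25]] + [[-0.05, 0.06, -0.07],[-0.18, 0.21, -0.25],[-0.11, 0.13, -0.15]] + [[0.03, 0.30, 0.24], [-0.01, -0.13, -0.1], [0.01, 0.08, 0.06]]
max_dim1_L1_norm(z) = 1.13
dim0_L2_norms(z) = [0.68, 0.46, 0.5]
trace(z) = -0.60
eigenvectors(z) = [[(0.55+0j), (-0.03-0.46j), (-0.03+0.46j)], [(0.08+0j), 0.71+0.00j, (0.71-0j)], [-0.83+0.00j, -0.01-0.53j, (-0.01+0.53j)]]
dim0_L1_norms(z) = [1.15, 0.66, 0.86]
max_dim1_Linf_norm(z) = 0.45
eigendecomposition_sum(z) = [[(-0.29+0j), (-0.01+0j), (0.25+0j)], [(-0.04+0j), -0.00+0.00j, (0.04+0j)], [0.43-0.00j, 0.02-0.00j, -0.38-0.00j]] + [[0.01+0.13j, 0.15-0.01j, 0.02+0.09j],[(-0.2-0j), 0.01+0.23j, (-0.13+0.02j)],[0.00+0.15j, 0.17-0.01j, 0.02+0.10j]] + [[0.01-0.13j, (0.15+0.01j), 0.02-0.09j], [-0.20+0.00j, (0.01-0.23j), (-0.13-0.02j)], [-0.15j, 0.17+0.01j, 0.02-0.10j]]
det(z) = -0.14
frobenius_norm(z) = 0.96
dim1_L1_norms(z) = [0.85, 0.69, 1.13]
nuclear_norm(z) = 1.62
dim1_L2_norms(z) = [0.49, 0.51, 0.66]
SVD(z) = [[-0.39,-0.22,0.9], [-0.41,-0.83,-0.38], [0.83,-0.51,0.23]] @ diag([0.7327446749571643, 0.4492561528372649, 0.4335367925099091]) @ [[0.88, 0.25, -0.41], [0.47, -0.57, 0.67], [0.07, 0.78, 0.62]]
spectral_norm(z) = 0.73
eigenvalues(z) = [(-0.66+0j), (0.03+0.46j), (0.03-0.46j)]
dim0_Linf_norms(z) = [0.45, 0.36, 0.34]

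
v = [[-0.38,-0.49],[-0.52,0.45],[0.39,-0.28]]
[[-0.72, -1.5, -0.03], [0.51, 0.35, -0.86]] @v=[[1.04,-0.31], [-0.71,0.15]]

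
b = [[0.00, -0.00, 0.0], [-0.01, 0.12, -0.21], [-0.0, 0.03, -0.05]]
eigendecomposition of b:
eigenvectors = [[0.00, 0.0, 0.46], [-0.88, -0.97, -0.76], [-0.48, -0.25, -0.46]]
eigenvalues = [0.0, 0.07, 0.0]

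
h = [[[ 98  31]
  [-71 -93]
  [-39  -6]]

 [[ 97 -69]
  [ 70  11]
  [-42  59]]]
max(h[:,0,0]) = 98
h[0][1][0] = -71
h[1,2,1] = 59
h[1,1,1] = 11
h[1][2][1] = 59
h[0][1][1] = -93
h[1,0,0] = 97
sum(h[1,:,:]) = 126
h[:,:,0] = [[98, -71, -39], [97, 70, -42]]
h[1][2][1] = 59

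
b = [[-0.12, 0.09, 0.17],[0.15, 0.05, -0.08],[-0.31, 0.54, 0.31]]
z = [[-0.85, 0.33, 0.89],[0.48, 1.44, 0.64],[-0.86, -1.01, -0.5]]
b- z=[[0.73, -0.24, -0.72],[-0.33, -1.39, -0.72],[0.55, 1.55, 0.81]]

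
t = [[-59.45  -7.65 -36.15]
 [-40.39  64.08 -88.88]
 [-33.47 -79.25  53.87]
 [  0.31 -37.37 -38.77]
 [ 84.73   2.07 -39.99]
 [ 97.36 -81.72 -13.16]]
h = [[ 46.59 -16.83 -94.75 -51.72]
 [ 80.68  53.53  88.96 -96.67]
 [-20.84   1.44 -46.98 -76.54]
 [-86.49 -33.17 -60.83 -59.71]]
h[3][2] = -60.83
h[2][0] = -20.84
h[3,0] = -86.49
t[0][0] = -59.45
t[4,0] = 84.73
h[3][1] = -33.17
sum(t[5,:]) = 2.4800000000000004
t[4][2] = -39.99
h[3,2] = -60.83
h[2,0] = -20.84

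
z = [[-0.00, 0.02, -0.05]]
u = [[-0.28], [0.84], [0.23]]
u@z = [[0.00, -0.01, 0.01], [0.0, 0.02, -0.04], [0.00, 0.0, -0.01]]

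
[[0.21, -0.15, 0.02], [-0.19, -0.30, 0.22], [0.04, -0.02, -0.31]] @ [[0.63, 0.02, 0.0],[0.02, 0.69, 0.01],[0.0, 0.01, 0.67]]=[[0.13, -0.10, 0.01],[-0.13, -0.21, 0.14],[0.02, -0.02, -0.21]]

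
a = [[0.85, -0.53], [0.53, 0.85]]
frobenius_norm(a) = 1.42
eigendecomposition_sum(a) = [[(0.42+0.26j), (-0.26+0.42j)], [(0.26-0.42j), 0.42+0.26j]] + [[(0.42-0.26j), -0.26-0.42j], [(0.26+0.42j), 0.42-0.26j]]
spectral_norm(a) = 1.00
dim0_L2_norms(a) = [1.0, 1.0]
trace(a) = 1.70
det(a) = 1.00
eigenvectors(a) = [[(0.71+0j), (0.71-0j)], [0.00-0.71j, 0.71j]]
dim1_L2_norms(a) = [1.0, 1.0]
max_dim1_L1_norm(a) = 1.38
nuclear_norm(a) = 2.00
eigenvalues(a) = [(0.85+0.53j), (0.85-0.53j)]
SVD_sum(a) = [[0.00,-0.53],[0.0,0.85]] + [[0.85, 0.0], [0.53, 0.00]]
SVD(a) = [[-0.53, -0.85], [0.85, -0.53]] @ diag([1.0016985574512924, 1.0016985574512922]) @ [[0.0, 1.00], [-1.00, -0.00]]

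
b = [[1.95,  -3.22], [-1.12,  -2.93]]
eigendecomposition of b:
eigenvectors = [[0.98, 0.50],[-0.2, 0.86]]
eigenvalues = [2.6, -3.58]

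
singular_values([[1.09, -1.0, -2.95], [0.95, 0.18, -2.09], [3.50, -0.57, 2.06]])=[4.28, 3.76, 0.73]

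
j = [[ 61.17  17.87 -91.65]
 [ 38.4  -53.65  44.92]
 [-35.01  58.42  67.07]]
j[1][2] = 44.92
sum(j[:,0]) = 64.56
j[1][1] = -53.65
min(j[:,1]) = -53.65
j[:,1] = [17.87, -53.65, 58.42]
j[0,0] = 61.17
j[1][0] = 38.4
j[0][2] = -91.65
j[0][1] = 17.87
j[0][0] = 61.17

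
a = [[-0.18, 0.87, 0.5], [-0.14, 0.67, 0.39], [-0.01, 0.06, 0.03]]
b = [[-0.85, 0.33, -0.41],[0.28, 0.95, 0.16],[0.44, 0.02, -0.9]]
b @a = [[0.11, -0.54, -0.31], [-0.18, 0.89, 0.52], [-0.07, 0.34, 0.20]]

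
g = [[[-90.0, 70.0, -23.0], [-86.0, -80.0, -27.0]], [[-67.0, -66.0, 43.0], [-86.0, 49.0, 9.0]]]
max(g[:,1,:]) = 49.0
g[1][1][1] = 49.0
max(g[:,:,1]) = 70.0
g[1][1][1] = 49.0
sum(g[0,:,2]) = -50.0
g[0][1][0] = -86.0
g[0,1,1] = -80.0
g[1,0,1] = -66.0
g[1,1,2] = 9.0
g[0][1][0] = -86.0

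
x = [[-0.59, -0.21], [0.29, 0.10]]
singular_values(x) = [0.7, 0.0]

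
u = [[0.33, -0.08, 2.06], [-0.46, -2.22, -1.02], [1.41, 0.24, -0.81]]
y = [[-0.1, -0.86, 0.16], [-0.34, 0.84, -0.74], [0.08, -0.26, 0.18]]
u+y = [[0.23, -0.94, 2.22], [-0.80, -1.38, -1.76], [1.49, -0.02, -0.63]]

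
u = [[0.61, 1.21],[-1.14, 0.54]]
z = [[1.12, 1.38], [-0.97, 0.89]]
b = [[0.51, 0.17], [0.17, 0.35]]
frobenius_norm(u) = 1.85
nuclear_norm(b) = 0.86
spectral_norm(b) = 0.62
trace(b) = 0.86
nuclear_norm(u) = 2.62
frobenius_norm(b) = 0.66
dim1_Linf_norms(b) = [0.51, 0.35]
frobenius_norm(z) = 2.21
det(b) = 0.15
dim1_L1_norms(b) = [0.68, 0.52]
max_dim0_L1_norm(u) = 1.75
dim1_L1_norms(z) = [2.5, 1.86]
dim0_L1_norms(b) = [0.68, 0.52]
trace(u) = 1.15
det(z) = 2.34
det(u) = 1.71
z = b + u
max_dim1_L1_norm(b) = 0.68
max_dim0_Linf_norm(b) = 0.51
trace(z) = 2.01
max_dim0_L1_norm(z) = 2.27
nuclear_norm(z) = 3.09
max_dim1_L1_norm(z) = 2.5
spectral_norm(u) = 1.36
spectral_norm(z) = 1.78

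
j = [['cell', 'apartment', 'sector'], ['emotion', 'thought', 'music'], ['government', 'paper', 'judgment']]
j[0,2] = 'sector'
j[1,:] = ['emotion', 'thought', 'music']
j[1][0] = 'emotion'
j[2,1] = 'paper'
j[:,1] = ['apartment', 'thought', 'paper']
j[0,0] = 'cell'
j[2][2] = 'judgment'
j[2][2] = 'judgment'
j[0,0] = 'cell'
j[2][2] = 'judgment'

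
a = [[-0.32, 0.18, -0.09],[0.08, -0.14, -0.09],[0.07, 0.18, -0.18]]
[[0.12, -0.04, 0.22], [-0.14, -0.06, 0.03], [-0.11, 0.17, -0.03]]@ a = [[-0.03, 0.07, -0.05], [0.04, -0.01, 0.01], [0.05, -0.05, -0.0]]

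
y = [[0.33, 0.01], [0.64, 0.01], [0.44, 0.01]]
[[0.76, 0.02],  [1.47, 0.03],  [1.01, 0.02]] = y @[[2.29, 0.03], [-0.03, 0.65]]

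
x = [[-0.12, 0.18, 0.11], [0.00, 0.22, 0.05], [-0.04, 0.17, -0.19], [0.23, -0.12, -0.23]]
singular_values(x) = [0.44, 0.3, 0.12]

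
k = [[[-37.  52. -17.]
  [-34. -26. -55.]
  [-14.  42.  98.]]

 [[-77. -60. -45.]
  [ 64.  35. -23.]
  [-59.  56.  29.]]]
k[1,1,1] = 35.0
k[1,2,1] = 56.0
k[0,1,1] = -26.0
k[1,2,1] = 56.0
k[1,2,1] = 56.0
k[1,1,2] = -23.0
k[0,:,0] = [-37.0, -34.0, -14.0]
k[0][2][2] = 98.0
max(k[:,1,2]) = -23.0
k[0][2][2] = 98.0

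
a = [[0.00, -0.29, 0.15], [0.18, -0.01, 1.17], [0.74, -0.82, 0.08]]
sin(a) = [[0.05, -0.33, 0.18], [0.2, 0.05, 1.35], [0.86, -0.94, 0.15]]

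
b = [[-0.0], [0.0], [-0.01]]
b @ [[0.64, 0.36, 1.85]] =[[0.00, 0.00, 0.00], [0.00, 0.0, 0.00], [-0.01, -0.00, -0.02]]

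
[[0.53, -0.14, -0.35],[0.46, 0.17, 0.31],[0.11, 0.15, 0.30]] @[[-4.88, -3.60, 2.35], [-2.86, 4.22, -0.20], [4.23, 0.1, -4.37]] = [[-3.67, -2.53, 2.8], [-1.42, -0.91, -0.31], [0.30, 0.27, -1.08]]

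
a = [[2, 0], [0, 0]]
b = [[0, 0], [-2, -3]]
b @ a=[[0, 0], [-4, 0]]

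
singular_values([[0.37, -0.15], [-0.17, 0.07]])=[0.44, 0.0]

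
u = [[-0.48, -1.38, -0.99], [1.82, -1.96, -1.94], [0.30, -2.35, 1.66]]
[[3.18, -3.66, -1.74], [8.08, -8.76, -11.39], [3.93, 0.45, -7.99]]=u @ [[1.24,-0.93,-3.63],  [-2.12,1.32,2.73],  [-0.86,2.31,-0.29]]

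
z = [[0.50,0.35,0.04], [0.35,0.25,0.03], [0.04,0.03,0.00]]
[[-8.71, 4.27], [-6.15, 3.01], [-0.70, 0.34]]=z@[[-11.17,  5.92], [-8.42,  3.52], [-4.54,  1.97]]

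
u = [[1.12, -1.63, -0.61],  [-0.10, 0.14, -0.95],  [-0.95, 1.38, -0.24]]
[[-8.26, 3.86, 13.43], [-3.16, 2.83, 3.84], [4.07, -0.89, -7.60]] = u @ [[-1.69, -4.84, 4.73],[2.46, -4.52, -3.12],[3.87, -3.14, -5.0]]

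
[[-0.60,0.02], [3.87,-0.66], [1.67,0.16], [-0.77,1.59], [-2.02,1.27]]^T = [[-0.6, 3.87, 1.67, -0.77, -2.02], [0.02, -0.66, 0.16, 1.59, 1.27]]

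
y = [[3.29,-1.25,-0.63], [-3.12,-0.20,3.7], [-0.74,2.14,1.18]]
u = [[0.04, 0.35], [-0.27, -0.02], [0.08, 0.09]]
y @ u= [[0.42, 1.12], [0.23, -0.75], [-0.51, -0.2]]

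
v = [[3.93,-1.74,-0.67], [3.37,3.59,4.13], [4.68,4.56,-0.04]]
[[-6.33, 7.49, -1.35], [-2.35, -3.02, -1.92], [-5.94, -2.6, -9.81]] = v @ [[-1.45, 1.12, -0.73], [0.19, -1.72, -1.39], [0.45, -0.15, 1.34]]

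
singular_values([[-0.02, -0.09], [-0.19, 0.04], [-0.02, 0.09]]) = [0.2, 0.12]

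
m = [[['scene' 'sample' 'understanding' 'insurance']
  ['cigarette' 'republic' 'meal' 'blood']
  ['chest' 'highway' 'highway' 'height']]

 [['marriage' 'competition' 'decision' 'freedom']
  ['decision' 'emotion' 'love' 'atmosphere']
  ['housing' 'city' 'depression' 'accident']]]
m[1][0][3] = 'freedom'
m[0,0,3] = 'insurance'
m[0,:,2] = ['understanding', 'meal', 'highway']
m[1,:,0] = ['marriage', 'decision', 'housing']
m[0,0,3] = 'insurance'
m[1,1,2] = 'love'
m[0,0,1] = 'sample'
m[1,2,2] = 'depression'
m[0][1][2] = 'meal'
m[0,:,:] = [['scene', 'sample', 'understanding', 'insurance'], ['cigarette', 'republic', 'meal', 'blood'], ['chest', 'highway', 'highway', 'height']]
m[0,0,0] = 'scene'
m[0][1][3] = 'blood'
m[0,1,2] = 'meal'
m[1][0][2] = 'decision'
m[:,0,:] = [['scene', 'sample', 'understanding', 'insurance'], ['marriage', 'competition', 'decision', 'freedom']]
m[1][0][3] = 'freedom'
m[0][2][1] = 'highway'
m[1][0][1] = 'competition'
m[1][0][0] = 'marriage'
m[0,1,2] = 'meal'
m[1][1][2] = 'love'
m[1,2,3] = 'accident'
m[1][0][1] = 'competition'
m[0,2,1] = 'highway'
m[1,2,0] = 'housing'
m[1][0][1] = 'competition'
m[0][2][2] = 'highway'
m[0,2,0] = 'chest'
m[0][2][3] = 'height'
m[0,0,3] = 'insurance'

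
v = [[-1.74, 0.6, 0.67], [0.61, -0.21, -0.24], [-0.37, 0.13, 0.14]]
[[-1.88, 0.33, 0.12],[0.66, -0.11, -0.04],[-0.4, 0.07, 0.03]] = v @ [[0.71, -0.32, -0.20],[-0.6, 0.38, 0.26],[-0.42, -0.68, -0.58]]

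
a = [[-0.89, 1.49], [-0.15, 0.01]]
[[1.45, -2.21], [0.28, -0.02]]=a@[[-1.88, 0.07], [-0.15, -1.44]]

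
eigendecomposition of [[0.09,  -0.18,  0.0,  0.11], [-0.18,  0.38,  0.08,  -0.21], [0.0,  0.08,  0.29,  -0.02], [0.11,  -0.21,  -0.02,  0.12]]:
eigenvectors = [[0.37, -0.19, -0.76, 0.5], [-0.79, 0.11, -0.01, 0.61], [-0.23, -0.96, 0.05, -0.13], [0.44, -0.15, 0.65, 0.60]]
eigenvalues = [0.6, 0.28, -0.01, 0.0]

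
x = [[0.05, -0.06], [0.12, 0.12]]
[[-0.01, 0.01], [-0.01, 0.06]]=x@[[-0.14, 0.34], [0.08, 0.16]]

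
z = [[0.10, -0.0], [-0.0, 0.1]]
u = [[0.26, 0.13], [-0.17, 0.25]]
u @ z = [[0.03, 0.01],[-0.02, 0.02]]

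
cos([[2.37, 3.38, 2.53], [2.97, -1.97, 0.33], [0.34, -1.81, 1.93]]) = [[-1.08, -0.19, -0.1], [-0.16, -0.85, 0.0], [-0.03, 0.1, -1.09]]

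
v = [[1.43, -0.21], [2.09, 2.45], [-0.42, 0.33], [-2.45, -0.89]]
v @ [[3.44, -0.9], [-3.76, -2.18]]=[[5.71, -0.83], [-2.02, -7.22], [-2.69, -0.34], [-5.08, 4.15]]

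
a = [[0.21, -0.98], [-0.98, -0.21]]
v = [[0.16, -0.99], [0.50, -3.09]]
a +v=[[0.37, -1.97], [-0.48, -3.30]]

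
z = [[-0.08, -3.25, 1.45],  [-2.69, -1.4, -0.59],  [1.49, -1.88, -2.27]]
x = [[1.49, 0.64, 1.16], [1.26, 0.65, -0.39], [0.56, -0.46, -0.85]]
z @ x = [[-3.4, -2.83, -0.06], [-6.1, -2.36, -2.07], [-1.42, 0.78, 4.39]]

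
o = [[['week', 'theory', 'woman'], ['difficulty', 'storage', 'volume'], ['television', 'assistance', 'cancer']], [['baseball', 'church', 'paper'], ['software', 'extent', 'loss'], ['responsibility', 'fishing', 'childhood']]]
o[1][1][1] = 'extent'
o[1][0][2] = 'paper'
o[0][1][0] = 'difficulty'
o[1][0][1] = 'church'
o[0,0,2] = 'woman'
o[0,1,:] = ['difficulty', 'storage', 'volume']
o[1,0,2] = 'paper'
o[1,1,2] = 'loss'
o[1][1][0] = 'software'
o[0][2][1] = 'assistance'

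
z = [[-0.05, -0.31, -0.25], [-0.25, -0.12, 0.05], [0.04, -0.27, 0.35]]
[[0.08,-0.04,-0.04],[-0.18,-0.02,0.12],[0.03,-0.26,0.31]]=z @ [[0.79, -0.23, -0.18], [-0.23, 0.46, -0.35], [-0.18, -0.35, 0.64]]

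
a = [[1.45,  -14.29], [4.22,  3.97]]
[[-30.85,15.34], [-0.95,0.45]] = a@[[-2.06, 1.02], [1.95, -0.97]]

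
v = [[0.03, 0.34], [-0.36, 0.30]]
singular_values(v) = [0.52, 0.25]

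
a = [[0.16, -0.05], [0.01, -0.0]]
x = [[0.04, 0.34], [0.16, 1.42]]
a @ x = [[-0.0,-0.02], [0.0,0.00]]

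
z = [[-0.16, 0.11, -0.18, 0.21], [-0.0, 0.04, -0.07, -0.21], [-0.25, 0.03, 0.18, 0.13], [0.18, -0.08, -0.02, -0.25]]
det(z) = 0.001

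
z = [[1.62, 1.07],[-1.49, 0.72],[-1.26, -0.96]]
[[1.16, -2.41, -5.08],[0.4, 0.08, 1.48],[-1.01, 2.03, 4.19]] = z @ [[0.15, -0.66, -1.90], [0.86, -1.25, -1.87]]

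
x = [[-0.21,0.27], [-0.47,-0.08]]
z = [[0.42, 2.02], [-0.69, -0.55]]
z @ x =[[-1.04, -0.05], [0.4, -0.14]]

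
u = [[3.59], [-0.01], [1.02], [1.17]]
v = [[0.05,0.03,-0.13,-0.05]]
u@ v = [[0.18, 0.11, -0.47, -0.18], [-0.0, -0.00, 0.00, 0.0], [0.05, 0.03, -0.13, -0.05], [0.06, 0.04, -0.15, -0.06]]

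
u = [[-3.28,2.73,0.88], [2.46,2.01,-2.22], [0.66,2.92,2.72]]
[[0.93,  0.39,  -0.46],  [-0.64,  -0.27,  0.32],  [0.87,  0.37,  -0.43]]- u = [[4.21, -2.34, -1.34], [-3.1, -2.28, 2.54], [0.21, -2.55, -3.15]]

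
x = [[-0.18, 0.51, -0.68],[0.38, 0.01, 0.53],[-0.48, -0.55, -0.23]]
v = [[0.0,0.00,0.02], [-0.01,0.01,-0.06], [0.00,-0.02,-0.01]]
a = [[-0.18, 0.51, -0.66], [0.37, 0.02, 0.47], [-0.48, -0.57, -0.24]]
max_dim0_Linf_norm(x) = 0.68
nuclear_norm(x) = 1.87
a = x + v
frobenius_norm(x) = 1.33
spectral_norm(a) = 1.00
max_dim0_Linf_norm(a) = 0.66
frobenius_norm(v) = 0.07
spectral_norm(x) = 1.05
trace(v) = 0.00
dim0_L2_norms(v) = [0.01, 0.02, 0.06]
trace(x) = -0.40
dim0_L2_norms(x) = [0.64, 0.75, 0.89]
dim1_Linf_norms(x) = [0.68, 0.53, 0.55]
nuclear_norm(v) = 0.09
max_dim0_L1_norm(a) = 1.37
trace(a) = -0.40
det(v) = 0.00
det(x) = 0.00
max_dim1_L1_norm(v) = 0.08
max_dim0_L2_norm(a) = 0.85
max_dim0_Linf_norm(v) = 0.06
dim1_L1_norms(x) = [1.37, 0.92, 1.26]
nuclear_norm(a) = 1.85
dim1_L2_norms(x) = [0.87, 0.65, 0.77]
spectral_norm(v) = 0.07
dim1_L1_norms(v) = [0.02, 0.08, 0.03]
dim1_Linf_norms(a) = [0.66, 0.47, 0.57]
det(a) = 0.02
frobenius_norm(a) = 1.30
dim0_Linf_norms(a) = [0.48, 0.57, 0.66]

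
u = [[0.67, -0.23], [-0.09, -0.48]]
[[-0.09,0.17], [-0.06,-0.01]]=u @[[-0.08, 0.25], [0.14, -0.02]]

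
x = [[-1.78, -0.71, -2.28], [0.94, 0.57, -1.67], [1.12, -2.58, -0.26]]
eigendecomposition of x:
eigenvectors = [[(0.78+0j), 0.78-0.00j, (-0.23+0j)], [-0.01-0.35j, -0.01+0.35j, (-0.74+0j)], [0.04-0.52j, 0.04+0.52j, 0.64+0.00j]]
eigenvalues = [(-1.89+1.84j), (-1.89-1.84j), (2.31+0j)]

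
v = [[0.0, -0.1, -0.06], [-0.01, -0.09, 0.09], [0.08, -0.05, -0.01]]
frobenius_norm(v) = 0.20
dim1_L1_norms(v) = [0.16, 0.19, 0.14]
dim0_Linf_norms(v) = [0.08, 0.1, 0.09]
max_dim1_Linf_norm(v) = 0.1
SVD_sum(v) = [[0.02, -0.09, 0.01], [0.02, -0.09, 0.01], [0.01, -0.06, 0.01]] + [[0.02, -0.00, -0.06], [-0.03, 0.01, 0.08], [0.01, -0.00, -0.04]] + [[-0.04, -0.01, -0.01],[-0.00, -0.0, -0.00],[0.06, 0.01, 0.02]]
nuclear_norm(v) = 0.33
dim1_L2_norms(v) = [0.12, 0.13, 0.09]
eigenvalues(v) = [(0.01+0.1j), (0.01-0.1j), (-0.11+0j)]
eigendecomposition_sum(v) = [[(0.02+0.04j),(-0.02-0.03j),-0.05+0.02j],[0.01-0.02j,(-0.01+0.02j),(0.02+0.02j)],[0.04+0.00j,-0.03+0.01j,(-0+0.05j)]] + [[(0.02-0.04j), -0.02+0.03j, (-0.05-0.02j)],[(0.01+0.02j), -0.01-0.02j, 0.02-0.02j],[0.04-0.00j, (-0.03-0.01j), -0.00-0.05j]] + [[(-0.03-0j), (-0.06-0j), (0.04+0j)], [(-0.04-0j), -0.07-0.00j, (0.04+0j)], [0.01+0.00j, 0.01+0.00j, -0.01-0.00j]]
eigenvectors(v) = [[(0.67+0j),0.67-0.00j,0.63+0.00j], [(-0.19-0.34j),(-0.19+0.34j),0.77+0.00j], [0.25-0.58j,0.25+0.58j,(-0.12+0j)]]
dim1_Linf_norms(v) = [0.1, 0.09, 0.08]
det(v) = -0.00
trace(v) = -0.10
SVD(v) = [[0.61, 0.57, 0.55], [0.67, -0.75, 0.03], [0.43, 0.34, -0.84]] @ diag([0.1463201252723727, 0.11070399789269607, 0.07235361629421934]) @ [[0.19, -0.97, 0.13], [0.31, -0.06, -0.95], [-0.93, -0.22, -0.29]]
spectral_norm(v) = 0.15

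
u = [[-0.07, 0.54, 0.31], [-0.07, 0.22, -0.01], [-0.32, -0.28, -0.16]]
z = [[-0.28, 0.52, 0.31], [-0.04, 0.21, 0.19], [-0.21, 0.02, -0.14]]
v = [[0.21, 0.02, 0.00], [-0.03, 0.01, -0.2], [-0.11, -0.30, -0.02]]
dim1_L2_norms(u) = [0.63, 0.23, 0.45]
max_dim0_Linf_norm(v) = 0.3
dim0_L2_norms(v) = [0.24, 0.3, 0.2]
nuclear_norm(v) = 0.72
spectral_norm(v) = 0.34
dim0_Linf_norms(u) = [0.32, 0.54, 0.31]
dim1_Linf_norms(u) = [0.54, 0.22, 0.32]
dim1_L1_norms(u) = [0.92, 0.3, 0.76]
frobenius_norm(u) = 0.81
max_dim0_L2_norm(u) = 0.65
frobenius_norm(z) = 0.77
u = v + z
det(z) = -0.00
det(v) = -0.01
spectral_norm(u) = 0.73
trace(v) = 0.20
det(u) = 0.03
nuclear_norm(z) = 0.99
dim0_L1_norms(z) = [0.53, 0.75, 0.64]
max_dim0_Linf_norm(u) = 0.54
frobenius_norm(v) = 0.43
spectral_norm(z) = 0.72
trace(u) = -0.01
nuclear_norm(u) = 1.17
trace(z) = -0.21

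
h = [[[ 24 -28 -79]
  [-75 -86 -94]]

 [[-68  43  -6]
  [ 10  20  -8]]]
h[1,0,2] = -6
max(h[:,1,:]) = 20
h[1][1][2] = -8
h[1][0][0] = -68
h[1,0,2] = -6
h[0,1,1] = -86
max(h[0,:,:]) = 24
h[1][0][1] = 43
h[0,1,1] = -86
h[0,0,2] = -79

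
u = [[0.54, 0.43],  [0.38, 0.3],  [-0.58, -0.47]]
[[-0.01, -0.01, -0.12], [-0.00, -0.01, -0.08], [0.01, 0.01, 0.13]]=u @ [[-0.02, -0.15, -0.20], [0.01, 0.17, -0.03]]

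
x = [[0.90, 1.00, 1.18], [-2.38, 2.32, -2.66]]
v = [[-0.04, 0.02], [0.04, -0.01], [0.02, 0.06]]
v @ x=[[-0.08, 0.01, -0.10], [0.06, 0.02, 0.07], [-0.12, 0.16, -0.14]]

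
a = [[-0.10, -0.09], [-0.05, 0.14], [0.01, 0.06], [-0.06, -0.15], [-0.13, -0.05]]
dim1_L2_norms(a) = [0.13, 0.15, 0.06, 0.16, 0.14]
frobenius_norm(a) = 0.30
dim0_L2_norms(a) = [0.18, 0.24]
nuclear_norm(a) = 0.41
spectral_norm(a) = 0.26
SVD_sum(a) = [[-0.06, -0.11],  [0.05, 0.09],  [0.03, 0.05],  [-0.08, -0.14],  [-0.05, -0.09]] + [[-0.04, 0.02], [-0.1, 0.05], [-0.02, 0.01], [0.02, -0.01], [-0.08, 0.04]]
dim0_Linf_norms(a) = [0.13, 0.15]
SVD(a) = [[0.49, 0.29], [-0.38, 0.73], [-0.22, 0.13], [0.62, -0.13], [0.41, 0.59]] @ diag([0.2572899909720172, 0.15232156953504422]) @ [[-0.48, -0.88], [-0.88, 0.48]]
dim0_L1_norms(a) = [0.35, 0.49]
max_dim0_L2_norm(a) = 0.24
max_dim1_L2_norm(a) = 0.16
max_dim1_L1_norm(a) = 0.21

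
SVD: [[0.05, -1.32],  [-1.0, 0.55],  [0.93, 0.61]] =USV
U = [[-0.85, -0.05], [0.41, -0.69], [0.34, 0.72]]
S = [1.56, 1.36]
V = [[-0.09, 1.00], [1.00, 0.09]]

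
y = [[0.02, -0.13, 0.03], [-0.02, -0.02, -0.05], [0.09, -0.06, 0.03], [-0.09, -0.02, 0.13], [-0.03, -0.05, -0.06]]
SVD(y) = [[-0.51, -0.62, 0.26], [0.16, -0.10, 0.44], [-0.21, -0.57, -0.51], [-0.81, 0.48, 0.14], [0.1, -0.22, 0.68]] @ diag([0.17010984187174263, 0.16031073325686837, 0.10891790716413861]) @ [[0.22, 0.51, -0.83], [-0.61, 0.74, 0.29], [-0.76, -0.44, -0.48]]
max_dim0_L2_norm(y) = 0.16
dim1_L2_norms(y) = [0.13, 0.06, 0.11, 0.16, 0.08]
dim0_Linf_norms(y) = [0.09, 0.13, 0.13]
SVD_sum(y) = [[-0.02, -0.04, 0.07],[0.01, 0.01, -0.02],[-0.01, -0.02, 0.03],[-0.03, -0.07, 0.12],[0.00, 0.01, -0.01]] + [[0.06, -0.07, -0.03], [0.01, -0.01, -0.0], [0.06, -0.07, -0.03], [-0.05, 0.06, 0.02], [0.02, -0.03, -0.01]] + [[-0.02, -0.01, -0.01], [-0.04, -0.02, -0.02], [0.04, 0.02, 0.03], [-0.01, -0.01, -0.01], [-0.06, -0.03, -0.04]]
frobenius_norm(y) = 0.26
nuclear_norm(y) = 0.44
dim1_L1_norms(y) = [0.18, 0.09, 0.18, 0.24, 0.14]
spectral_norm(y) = 0.17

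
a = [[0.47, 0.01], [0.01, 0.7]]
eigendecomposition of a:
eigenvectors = [[-1.0, -0.04], [0.04, -1.00]]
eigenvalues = [0.47, 0.7]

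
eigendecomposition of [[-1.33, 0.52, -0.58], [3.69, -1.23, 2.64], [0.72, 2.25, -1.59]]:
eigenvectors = [[-0.01, -0.51, 0.25],[-0.76, 0.4, -0.78],[-0.65, 0.76, 0.57]]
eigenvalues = [1.06, -0.87, -4.34]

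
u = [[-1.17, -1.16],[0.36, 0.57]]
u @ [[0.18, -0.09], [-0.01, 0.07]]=[[-0.20, 0.02], [0.06, 0.01]]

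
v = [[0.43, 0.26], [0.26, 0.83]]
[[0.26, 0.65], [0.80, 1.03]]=v @ [[0.04, 0.94], [0.95, 0.95]]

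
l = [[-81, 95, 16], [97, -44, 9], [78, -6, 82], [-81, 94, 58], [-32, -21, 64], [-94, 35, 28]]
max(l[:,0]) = 97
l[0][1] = 95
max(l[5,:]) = 35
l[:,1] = [95, -44, -6, 94, -21, 35]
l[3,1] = 94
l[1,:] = [97, -44, 9]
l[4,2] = 64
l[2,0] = 78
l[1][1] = -44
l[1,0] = 97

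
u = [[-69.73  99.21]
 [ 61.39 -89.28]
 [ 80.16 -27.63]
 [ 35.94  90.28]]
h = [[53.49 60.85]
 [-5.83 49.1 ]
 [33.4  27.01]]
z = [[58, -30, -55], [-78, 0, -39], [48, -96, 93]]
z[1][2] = -39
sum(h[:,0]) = 81.06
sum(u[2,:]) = 52.53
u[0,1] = 99.21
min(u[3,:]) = 35.94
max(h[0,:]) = 60.85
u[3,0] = 35.94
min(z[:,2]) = -55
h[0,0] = 53.49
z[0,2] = -55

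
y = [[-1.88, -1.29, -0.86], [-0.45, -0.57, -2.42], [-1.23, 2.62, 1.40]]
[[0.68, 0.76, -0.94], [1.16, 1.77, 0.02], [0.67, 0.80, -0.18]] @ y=[[-0.46, -3.77, -3.74], [-3.0, -2.45, -5.25], [-1.40, -1.79, -2.76]]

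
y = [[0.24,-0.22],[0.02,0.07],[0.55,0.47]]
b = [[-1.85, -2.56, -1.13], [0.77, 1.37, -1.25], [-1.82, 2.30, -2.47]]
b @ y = [[-1.12, -0.3], [-0.48, -0.66], [-1.75, -0.60]]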